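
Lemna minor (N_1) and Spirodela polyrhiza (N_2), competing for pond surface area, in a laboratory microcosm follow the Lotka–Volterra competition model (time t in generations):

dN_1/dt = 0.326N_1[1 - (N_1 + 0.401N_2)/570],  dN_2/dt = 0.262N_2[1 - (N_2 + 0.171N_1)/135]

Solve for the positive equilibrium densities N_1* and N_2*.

Setting both brackets to zero gives the nullclines N_1 + 0.401N_2 = 570 and 0.171N_1 + N_2 = 135.
Substituting N_2 = 135 - 0.171N_1 into the first: N_1(1 - 0.401·0.171) = 570 - 0.401·135.
So N_1* = 516/0.931 = 554, and then N_2* = 135 - 0.171·554 = 40.3.

N_1* ≈ 554, N_2* ≈ 40.3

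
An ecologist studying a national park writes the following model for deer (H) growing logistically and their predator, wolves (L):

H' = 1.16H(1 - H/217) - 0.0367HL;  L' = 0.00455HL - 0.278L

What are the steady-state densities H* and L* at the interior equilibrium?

H* ≈ 61.1, L* ≈ 22.7

From dL/dt = 0 with L > 0: 0.00455H* = 0.278, so H* = 61.1.
Substitute into dH/dt = 0: 1.16(1 - 61.1/217) = 0.0367L*.
The bracket is 0.718, giving L* = 0.833/0.0367 = 22.7.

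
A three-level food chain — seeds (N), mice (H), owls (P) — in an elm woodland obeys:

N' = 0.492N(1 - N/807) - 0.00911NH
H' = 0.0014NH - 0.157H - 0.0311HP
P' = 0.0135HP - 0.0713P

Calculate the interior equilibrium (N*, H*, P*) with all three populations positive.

From dP/dt = 0: 0.0135H* = 0.0713, so H* = 5.28.
From dN/dt = 0: 0.492(1 - N*/807) = 0.00911·5.28, giving N* = 807·(1 - 0.0978) = 728.
From dH/dt = 0: 0.0014·728 - 0.157 = 0.0311P*, so P* = 0.862/0.0311 = 27.7.

N* ≈ 728, H* ≈ 5.28, P* ≈ 27.7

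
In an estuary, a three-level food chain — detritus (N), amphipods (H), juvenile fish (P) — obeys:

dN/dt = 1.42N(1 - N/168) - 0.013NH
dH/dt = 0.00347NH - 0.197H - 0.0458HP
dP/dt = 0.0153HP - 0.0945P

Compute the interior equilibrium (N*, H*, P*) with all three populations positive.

From dP/dt = 0: 0.0153H* = 0.0945, so H* = 6.18.
From dN/dt = 0: 1.42(1 - N*/168) = 0.013·6.18, giving N* = 168·(1 - 0.0565) = 159.
From dH/dt = 0: 0.00347·159 - 0.197 = 0.0458P*, so P* = 0.353/0.0458 = 7.71.

N* ≈ 159, H* ≈ 6.18, P* ≈ 7.71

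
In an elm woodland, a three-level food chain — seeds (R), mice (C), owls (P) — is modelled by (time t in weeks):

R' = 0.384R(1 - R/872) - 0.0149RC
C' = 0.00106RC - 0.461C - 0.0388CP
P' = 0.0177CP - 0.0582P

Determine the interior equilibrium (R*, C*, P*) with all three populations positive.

R* ≈ 761, C* ≈ 3.29, P* ≈ 8.9

From dP/dt = 0: 0.0177C* = 0.0582, so C* = 3.29.
From dR/dt = 0: 0.384(1 - R*/872) = 0.0149·3.29, giving R* = 872·(1 - 0.128) = 761.
From dC/dt = 0: 0.00106·761 - 0.461 = 0.0388P*, so P* = 0.345/0.0388 = 8.9.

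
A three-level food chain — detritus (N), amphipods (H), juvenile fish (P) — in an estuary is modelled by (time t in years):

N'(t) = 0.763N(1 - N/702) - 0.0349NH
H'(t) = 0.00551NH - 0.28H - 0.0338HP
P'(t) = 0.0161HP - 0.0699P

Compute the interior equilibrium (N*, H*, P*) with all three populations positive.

From dP/dt = 0: 0.0161H* = 0.0699, so H* = 4.34.
From dN/dt = 0: 0.763(1 - N*/702) = 0.0349·4.34, giving N* = 702·(1 - 0.199) = 563.
From dH/dt = 0: 0.00551·563 - 0.28 = 0.0338P*, so P* = 2.82/0.0338 = 83.4.

N* ≈ 563, H* ≈ 4.34, P* ≈ 83.4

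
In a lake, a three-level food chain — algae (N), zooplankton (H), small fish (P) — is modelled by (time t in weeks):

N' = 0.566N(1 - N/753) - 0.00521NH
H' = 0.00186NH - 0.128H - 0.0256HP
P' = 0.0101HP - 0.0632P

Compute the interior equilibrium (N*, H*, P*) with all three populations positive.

N* ≈ 710, H* ≈ 6.26, P* ≈ 46.6

From dP/dt = 0: 0.0101H* = 0.0632, so H* = 6.26.
From dN/dt = 0: 0.566(1 - N*/753) = 0.00521·6.26, giving N* = 753·(1 - 0.0576) = 710.
From dH/dt = 0: 0.00186·710 - 0.128 = 0.0256P*, so P* = 1.19/0.0256 = 46.6.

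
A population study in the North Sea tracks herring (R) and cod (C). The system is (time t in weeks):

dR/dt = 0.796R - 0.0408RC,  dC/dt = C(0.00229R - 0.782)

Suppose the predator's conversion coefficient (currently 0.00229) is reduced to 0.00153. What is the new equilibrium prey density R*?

R* ≈ 511

At the interior fixed point, setting dC/dt = 0 with C > 0 fixes R* = (predator death rate)/(RC coefficient) — independent of the other coefficients.
With the change, R* = 0.782/0.00153 = 511; it rises from 341.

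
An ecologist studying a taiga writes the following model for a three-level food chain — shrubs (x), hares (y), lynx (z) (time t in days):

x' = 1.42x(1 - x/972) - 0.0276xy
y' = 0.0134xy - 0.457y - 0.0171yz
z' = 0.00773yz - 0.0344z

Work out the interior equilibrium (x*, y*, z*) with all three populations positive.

x* ≈ 888, y* ≈ 4.45, z* ≈ 669

From dz/dt = 0: 0.00773y* = 0.0344, so y* = 4.45.
From dx/dt = 0: 1.42(1 - x*/972) = 0.0276·4.45, giving x* = 972·(1 - 0.0865) = 888.
From dy/dt = 0: 0.0134·888 - 0.457 = 0.0171z*, so z* = 11.4/0.0171 = 669.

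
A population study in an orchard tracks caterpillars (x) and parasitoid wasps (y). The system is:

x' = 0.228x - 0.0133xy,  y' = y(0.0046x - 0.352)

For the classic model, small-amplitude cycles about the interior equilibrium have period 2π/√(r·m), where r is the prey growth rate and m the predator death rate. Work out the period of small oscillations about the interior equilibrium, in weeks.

T ≈ 22.2 weeks

Here r = 0.228 and m = 0.352, so r·m = 0.0803.
ω = √0.0803 = 0.283 per week, hence T = 2π/ω ≈ 22.2 weeks.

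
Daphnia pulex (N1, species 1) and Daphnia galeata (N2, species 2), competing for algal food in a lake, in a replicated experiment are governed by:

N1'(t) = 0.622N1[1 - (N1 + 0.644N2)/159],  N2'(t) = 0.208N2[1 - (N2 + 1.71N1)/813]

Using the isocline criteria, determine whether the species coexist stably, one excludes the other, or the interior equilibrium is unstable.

species 2 excludes species 1

Compare the nullcline intercepts: K1/α12 = 159/0.644 = 247 < K2 = 813; K2/α21 = 813/1.71 = 475 > K1 = 159.
Since the inequalities point opposite ways, species 2 can invade but species 1 cannot.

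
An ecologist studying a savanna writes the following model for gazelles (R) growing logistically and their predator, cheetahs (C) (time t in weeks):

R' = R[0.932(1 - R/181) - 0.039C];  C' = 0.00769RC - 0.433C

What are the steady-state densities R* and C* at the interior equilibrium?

From dC/dt = 0 with C > 0: 0.00769R* = 0.433, so R* = 56.3.
Substitute into dR/dt = 0: 0.932(1 - 56.3/181) = 0.039C*.
The bracket is 0.689, giving C* = 0.642/0.039 = 16.5.

R* ≈ 56.3, C* ≈ 16.5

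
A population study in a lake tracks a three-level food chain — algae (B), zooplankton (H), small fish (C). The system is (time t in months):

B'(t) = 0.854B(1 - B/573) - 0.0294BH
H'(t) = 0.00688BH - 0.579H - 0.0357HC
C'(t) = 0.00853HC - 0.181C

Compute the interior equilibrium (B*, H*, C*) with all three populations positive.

B* ≈ 154, H* ≈ 21.2, C* ≈ 13.5

From dC/dt = 0: 0.00853H* = 0.181, so H* = 21.2.
From dB/dt = 0: 0.854(1 - B*/573) = 0.0294·21.2, giving B* = 573·(1 - 0.73) = 154.
From dH/dt = 0: 0.00688·154 - 0.579 = 0.0357C*, so C* = 0.483/0.0357 = 13.5.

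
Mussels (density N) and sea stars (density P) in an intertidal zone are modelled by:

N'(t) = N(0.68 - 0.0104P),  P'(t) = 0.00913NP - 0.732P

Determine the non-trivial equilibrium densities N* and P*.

N* ≈ 80.2, P* ≈ 65.4

Set dP/dt = 0 with P > 0: 0.00913N - 0.732 = 0, so N* = 0.732/0.00913 = 80.2.
Set dN/dt = 0 with N > 0: 0.68 - 0.0104P = 0, so P* = 0.68/0.0104 = 65.4.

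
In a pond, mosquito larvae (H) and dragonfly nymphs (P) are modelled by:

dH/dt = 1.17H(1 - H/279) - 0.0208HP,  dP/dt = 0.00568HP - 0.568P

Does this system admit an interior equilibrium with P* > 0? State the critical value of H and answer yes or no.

The predator equation gives dP/dt > 0 only when H > 0.568/0.00568 = 100.
Without the predator, H → K = 279. Since 279 > 100, the predator can invade and persist.

Threshold H = 100; K > 100, so yes, the predator persists.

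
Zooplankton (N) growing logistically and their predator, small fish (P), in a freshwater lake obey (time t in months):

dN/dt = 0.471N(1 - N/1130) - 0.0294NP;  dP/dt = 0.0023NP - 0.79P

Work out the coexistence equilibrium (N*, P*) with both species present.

N* ≈ 343, P* ≈ 11.2

From dP/dt = 0 with P > 0: 0.0023N* = 0.79, so N* = 343.
Substitute into dN/dt = 0: 0.471(1 - 343/1130) = 0.0294P*.
The bracket is 0.696, giving P* = 0.328/0.0294 = 11.2.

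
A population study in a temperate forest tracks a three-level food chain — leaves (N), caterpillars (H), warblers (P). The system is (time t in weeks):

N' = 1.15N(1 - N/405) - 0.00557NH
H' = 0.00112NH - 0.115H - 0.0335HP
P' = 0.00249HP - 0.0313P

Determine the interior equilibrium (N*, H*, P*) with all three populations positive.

N* ≈ 380, H* ≈ 12.6, P* ≈ 9.28

From dP/dt = 0: 0.00249H* = 0.0313, so H* = 12.6.
From dN/dt = 0: 1.15(1 - N*/405) = 0.00557·12.6, giving N* = 405·(1 - 0.0609) = 380.
From dH/dt = 0: 0.00112·380 - 0.115 = 0.0335P*, so P* = 0.311/0.0335 = 9.28.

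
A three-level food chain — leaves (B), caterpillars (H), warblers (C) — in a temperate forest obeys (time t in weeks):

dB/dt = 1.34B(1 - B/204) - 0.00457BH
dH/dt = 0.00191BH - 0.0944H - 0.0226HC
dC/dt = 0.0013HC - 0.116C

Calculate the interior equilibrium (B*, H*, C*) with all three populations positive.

B* ≈ 142, H* ≈ 89.2, C* ≈ 7.82

From dC/dt = 0: 0.0013H* = 0.116, so H* = 89.2.
From dB/dt = 0: 1.34(1 - B*/204) = 0.00457·89.2, giving B* = 204·(1 - 0.304) = 142.
From dH/dt = 0: 0.00191·142 - 0.0944 = 0.0226C*, so C* = 0.177/0.0226 = 7.82.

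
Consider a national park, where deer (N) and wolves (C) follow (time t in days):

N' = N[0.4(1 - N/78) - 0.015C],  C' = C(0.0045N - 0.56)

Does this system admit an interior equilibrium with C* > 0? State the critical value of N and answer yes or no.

The predator equation gives dC/dt > 0 only when N > 0.56/0.0045 = 124.
Without the predator, N → K = 78. Since 78 < 124, the predator cannot invade.

Threshold N = 124; K < 124, so no, the predator goes extinct.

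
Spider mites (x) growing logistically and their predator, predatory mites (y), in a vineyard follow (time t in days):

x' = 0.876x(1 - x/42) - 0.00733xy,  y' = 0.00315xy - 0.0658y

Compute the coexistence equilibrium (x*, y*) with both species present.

x* ≈ 20.9, y* ≈ 60.1

From dy/dt = 0 with y > 0: 0.00315x* = 0.0658, so x* = 20.9.
Substitute into dx/dt = 0: 0.876(1 - 20.9/42) = 0.00733y*.
The bracket is 0.503, giving y* = 0.44/0.00733 = 60.1.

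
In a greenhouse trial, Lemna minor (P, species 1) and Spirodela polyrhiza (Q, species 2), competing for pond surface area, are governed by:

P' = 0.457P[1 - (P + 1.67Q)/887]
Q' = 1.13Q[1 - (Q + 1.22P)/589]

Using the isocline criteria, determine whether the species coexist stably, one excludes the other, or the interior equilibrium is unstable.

Compare the nullcline intercepts: K1/α12 = 887/1.67 = 531 < K2 = 589; K2/α21 = 589/1.22 = 483 < K1 = 887.
Since both are reversed, neither can invade when rare; the interior point is a saddle.

unstable coexistence (outcome depends on initial conditions)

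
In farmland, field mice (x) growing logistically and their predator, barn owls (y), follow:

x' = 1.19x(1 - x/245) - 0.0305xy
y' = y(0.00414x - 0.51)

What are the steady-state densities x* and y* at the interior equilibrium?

x* ≈ 123, y* ≈ 19.4

From dy/dt = 0 with y > 0: 0.00414x* = 0.51, so x* = 123.
Substitute into dx/dt = 0: 1.19(1 - 123/245) = 0.0305y*.
The bracket is 0.497, giving y* = 0.592/0.0305 = 19.4.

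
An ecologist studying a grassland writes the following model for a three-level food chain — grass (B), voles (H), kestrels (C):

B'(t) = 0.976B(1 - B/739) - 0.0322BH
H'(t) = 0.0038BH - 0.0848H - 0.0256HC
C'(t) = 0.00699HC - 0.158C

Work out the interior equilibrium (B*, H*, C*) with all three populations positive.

B* ≈ 188, H* ≈ 22.6, C* ≈ 24.6

From dC/dt = 0: 0.00699H* = 0.158, so H* = 22.6.
From dB/dt = 0: 0.976(1 - B*/739) = 0.0322·22.6, giving B* = 739·(1 - 0.746) = 188.
From dH/dt = 0: 0.0038·188 - 0.0848 = 0.0256C*, so C* = 0.629/0.0256 = 24.6.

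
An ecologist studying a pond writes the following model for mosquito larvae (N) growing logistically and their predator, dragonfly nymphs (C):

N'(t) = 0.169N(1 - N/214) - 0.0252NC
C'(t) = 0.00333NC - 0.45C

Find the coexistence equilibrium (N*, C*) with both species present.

N* ≈ 135, C* ≈ 2.47

From dC/dt = 0 with C > 0: 0.00333N* = 0.45, so N* = 135.
Substitute into dN/dt = 0: 0.169(1 - 135/214) = 0.0252C*.
The bracket is 0.369, giving C* = 0.0623/0.0252 = 2.47.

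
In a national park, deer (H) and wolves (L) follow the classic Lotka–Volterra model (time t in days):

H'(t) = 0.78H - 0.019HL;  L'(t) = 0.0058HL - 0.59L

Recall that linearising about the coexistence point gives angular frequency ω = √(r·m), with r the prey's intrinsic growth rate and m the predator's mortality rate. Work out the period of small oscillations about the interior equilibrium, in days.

Here r = 0.78 and m = 0.59, so r·m = 0.46.
ω = √0.46 = 0.678 per day, hence T = 2π/ω ≈ 9.26 days.

T ≈ 9.26 days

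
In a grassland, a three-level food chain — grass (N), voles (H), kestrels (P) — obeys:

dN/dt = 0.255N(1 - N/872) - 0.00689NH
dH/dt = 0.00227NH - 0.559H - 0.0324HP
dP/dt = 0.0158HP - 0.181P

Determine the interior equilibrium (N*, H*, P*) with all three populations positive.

From dP/dt = 0: 0.0158H* = 0.181, so H* = 11.5.
From dN/dt = 0: 0.255(1 - N*/872) = 0.00689·11.5, giving N* = 872·(1 - 0.31) = 602.
From dH/dt = 0: 0.00227·602 - 0.559 = 0.0324P*, so P* = 0.808/0.0324 = 24.9.

N* ≈ 602, H* ≈ 11.5, P* ≈ 24.9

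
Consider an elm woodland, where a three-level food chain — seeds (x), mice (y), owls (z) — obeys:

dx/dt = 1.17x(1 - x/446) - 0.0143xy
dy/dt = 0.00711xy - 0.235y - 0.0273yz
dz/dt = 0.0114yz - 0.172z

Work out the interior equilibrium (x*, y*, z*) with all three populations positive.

From dz/dt = 0: 0.0114y* = 0.172, so y* = 15.1.
From dx/dt = 0: 1.17(1 - x*/446) = 0.0143·15.1, giving x* = 446·(1 - 0.184) = 364.
From dy/dt = 0: 0.00711·364 - 0.235 = 0.0273z*, so z* = 2.35/0.0273 = 86.1.

x* ≈ 364, y* ≈ 15.1, z* ≈ 86.1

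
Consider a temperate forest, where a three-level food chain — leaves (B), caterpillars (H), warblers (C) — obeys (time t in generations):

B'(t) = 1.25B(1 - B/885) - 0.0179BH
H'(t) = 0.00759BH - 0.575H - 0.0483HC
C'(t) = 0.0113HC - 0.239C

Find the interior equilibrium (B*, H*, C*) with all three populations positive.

From dC/dt = 0: 0.0113H* = 0.239, so H* = 21.2.
From dB/dt = 0: 1.25(1 - B*/885) = 0.0179·21.2, giving B* = 885·(1 - 0.303) = 617.
From dH/dt = 0: 0.00759·617 - 0.575 = 0.0483C*, so C* = 4.11/0.0483 = 85.

B* ≈ 617, H* ≈ 21.2, C* ≈ 85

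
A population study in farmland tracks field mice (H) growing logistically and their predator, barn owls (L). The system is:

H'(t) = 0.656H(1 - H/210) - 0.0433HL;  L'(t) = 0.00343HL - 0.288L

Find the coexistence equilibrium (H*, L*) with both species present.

H* ≈ 84, L* ≈ 9.09

From dL/dt = 0 with L > 0: 0.00343H* = 0.288, so H* = 84.
Substitute into dH/dt = 0: 0.656(1 - 84/210) = 0.0433L*.
The bracket is 0.6, giving L* = 0.394/0.0433 = 9.09.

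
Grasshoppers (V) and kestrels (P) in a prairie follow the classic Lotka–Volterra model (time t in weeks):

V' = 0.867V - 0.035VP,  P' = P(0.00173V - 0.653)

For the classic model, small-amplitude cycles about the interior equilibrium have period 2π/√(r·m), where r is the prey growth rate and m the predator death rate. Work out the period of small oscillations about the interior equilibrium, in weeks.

Here r = 0.867 and m = 0.653, so r·m = 0.566.
ω = √0.566 = 0.752 per week, hence T = 2π/ω ≈ 8.35 weeks.

T ≈ 8.35 weeks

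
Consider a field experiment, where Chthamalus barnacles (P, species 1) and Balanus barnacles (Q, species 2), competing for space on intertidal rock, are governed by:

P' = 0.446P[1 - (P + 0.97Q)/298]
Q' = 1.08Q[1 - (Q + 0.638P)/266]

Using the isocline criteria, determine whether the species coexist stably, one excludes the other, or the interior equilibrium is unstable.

Compare the nullcline intercepts: K1/α12 = 298/0.97 = 307 > K2 = 266; K2/α21 = 266/0.638 = 417 > K1 = 298.
Since both inequalities hold, each species can invade when rare, so the interior equilibrium is stable.

stable coexistence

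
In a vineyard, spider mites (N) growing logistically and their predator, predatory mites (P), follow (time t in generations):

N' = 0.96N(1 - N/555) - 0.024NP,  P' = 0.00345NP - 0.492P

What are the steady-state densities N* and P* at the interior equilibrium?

From dP/dt = 0 with P > 0: 0.00345N* = 0.492, so N* = 143.
Substitute into dN/dt = 0: 0.96(1 - 143/555) = 0.024P*.
The bracket is 0.743, giving P* = 0.713/0.024 = 29.7.

N* ≈ 143, P* ≈ 29.7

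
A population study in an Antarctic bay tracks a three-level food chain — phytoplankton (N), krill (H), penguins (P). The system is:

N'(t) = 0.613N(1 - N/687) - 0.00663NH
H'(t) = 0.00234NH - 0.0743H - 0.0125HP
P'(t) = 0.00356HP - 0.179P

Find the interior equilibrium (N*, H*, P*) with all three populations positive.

N* ≈ 313, H* ≈ 50.3, P* ≈ 52.7

From dP/dt = 0: 0.00356H* = 0.179, so H* = 50.3.
From dN/dt = 0: 0.613(1 - N*/687) = 0.00663·50.3, giving N* = 687·(1 - 0.544) = 313.
From dH/dt = 0: 0.00234·313 - 0.0743 = 0.0125P*, so P* = 0.659/0.0125 = 52.7.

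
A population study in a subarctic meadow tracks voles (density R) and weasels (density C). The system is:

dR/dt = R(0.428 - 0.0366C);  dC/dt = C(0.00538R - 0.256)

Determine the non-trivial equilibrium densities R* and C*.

R* ≈ 47.6, C* ≈ 11.7

Set dC/dt = 0 with C > 0: 0.00538R - 0.256 = 0, so R* = 0.256/0.00538 = 47.6.
Set dR/dt = 0 with R > 0: 0.428 - 0.0366C = 0, so C* = 0.428/0.0366 = 11.7.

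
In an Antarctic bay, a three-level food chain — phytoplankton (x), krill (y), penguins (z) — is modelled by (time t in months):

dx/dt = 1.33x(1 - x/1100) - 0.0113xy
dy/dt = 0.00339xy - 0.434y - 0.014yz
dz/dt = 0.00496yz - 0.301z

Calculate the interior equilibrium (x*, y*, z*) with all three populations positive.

From dz/dt = 0: 0.00496y* = 0.301, so y* = 60.7.
From dx/dt = 0: 1.33(1 - x*/1100) = 0.0113·60.7, giving x* = 1100·(1 - 0.516) = 533.
From dy/dt = 0: 0.00339·533 - 0.434 = 0.014z*, so z* = 1.37/0.014 = 98.

x* ≈ 533, y* ≈ 60.7, z* ≈ 98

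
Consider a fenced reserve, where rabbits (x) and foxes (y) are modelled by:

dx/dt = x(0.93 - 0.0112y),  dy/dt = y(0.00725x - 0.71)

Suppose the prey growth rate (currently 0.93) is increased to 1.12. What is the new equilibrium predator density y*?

y* ≈ 100

At the interior fixed point, setting dx/dt = 0 with x > 0 fixes y* = (prey growth rate)/(xy coefficient) — independent of the other coefficients.
With the change, y* = 1.12/0.0112 = 100; it rises from 83.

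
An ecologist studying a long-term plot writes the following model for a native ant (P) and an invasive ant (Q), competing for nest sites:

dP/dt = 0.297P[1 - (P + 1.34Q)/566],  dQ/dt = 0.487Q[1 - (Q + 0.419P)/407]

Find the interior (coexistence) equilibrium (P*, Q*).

P* ≈ 47, Q* ≈ 387

Setting both brackets to zero gives the nullclines P + 1.34Q = 566 and 0.419P + Q = 407.
Substituting Q = 407 - 0.419P into the first: P(1 - 1.34·0.419) = 566 - 1.34·407.
So P* = 20.6/0.439 = 47, and then Q* = 407 - 0.419·47 = 387.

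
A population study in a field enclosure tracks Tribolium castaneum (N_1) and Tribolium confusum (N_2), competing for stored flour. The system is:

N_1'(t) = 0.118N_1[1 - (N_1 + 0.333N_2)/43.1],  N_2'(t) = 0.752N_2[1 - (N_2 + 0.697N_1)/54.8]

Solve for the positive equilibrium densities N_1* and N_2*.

Setting both brackets to zero gives the nullclines N_1 + 0.333N_2 = 43.1 and 0.697N_1 + N_2 = 54.8.
Substituting N_2 = 54.8 - 0.697N_1 into the first: N_1(1 - 0.333·0.697) = 43.1 - 0.333·54.8.
So N_1* = 24.9/0.768 = 32.4, and then N_2* = 54.8 - 0.697·32.4 = 32.2.

N_1* ≈ 32.4, N_2* ≈ 32.2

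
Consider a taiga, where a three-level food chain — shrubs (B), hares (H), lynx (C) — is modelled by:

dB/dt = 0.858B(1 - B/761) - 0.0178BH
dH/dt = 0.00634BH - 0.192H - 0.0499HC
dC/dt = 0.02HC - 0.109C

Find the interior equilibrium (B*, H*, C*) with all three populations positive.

From dC/dt = 0: 0.02H* = 0.109, so H* = 5.45.
From dB/dt = 0: 0.858(1 - B*/761) = 0.0178·5.45, giving B* = 761·(1 - 0.113) = 675.
From dH/dt = 0: 0.00634·675 - 0.192 = 0.0499C*, so C* = 4.09/0.0499 = 81.9.

B* ≈ 675, H* ≈ 5.45, C* ≈ 81.9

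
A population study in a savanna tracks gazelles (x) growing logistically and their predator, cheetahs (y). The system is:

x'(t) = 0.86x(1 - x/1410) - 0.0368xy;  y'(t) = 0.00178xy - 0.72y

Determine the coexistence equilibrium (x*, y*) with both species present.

x* ≈ 404, y* ≈ 16.7

From dy/dt = 0 with y > 0: 0.00178x* = 0.72, so x* = 404.
Substitute into dx/dt = 0: 0.86(1 - 404/1410) = 0.0368y*.
The bracket is 0.713, giving y* = 0.613/0.0368 = 16.7.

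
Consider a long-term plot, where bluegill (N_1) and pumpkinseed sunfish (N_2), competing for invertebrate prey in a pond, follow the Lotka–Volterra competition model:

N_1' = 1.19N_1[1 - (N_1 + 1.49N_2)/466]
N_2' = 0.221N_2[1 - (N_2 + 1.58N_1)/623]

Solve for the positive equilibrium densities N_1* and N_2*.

N_1* ≈ 341, N_2* ≈ 83.7

Setting both brackets to zero gives the nullclines N_1 + 1.49N_2 = 466 and 1.58N_1 + N_2 = 623.
Substituting N_2 = 623 - 1.58N_1 into the first: N_1(1 - 1.49·1.58) = 466 - 1.49·623.
So N_1* = -462/-1.35 = 341, and then N_2* = 623 - 1.58·341 = 83.7.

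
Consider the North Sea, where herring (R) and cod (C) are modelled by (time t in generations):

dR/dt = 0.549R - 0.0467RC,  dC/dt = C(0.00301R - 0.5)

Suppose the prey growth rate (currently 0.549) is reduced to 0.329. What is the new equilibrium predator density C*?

At the interior fixed point, setting dR/dt = 0 with R > 0 fixes C* = (prey growth rate)/(RC coefficient) — independent of the other coefficients.
With the change, C* = 0.329/0.0467 = 7.04; it falls from 11.8.

C* ≈ 7.04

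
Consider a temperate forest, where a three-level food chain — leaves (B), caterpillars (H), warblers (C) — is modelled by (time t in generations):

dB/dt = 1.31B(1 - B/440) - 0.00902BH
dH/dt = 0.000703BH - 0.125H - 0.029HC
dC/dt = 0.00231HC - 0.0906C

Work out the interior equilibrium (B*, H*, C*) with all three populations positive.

B* ≈ 321, H* ≈ 39.2, C* ≈ 3.48

From dC/dt = 0: 0.00231H* = 0.0906, so H* = 39.2.
From dB/dt = 0: 1.31(1 - B*/440) = 0.00902·39.2, giving B* = 440·(1 - 0.27) = 321.
From dH/dt = 0: 0.000703·321 - 0.125 = 0.029C*, so C* = 0.101/0.029 = 3.48.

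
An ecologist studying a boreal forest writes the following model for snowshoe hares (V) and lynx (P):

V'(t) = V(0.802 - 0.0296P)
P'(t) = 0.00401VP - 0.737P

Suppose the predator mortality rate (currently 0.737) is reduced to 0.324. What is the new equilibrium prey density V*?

V* ≈ 80.8

At the interior fixed point, setting dP/dt = 0 with P > 0 fixes V* = (predator death rate)/(VP coefficient) — independent of the other coefficients.
With the change, V* = 0.324/0.00401 = 80.8; it falls from 184.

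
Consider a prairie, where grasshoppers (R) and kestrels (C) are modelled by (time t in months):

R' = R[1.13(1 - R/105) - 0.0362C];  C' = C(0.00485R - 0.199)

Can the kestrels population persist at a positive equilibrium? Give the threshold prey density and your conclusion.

The predator equation gives dC/dt > 0 only when R > 0.199/0.00485 = 41.
Without the predator, R → K = 105. Since 105 > 41, the predator can invade and persist.

Threshold R = 41; K > 41, so yes, the predator persists.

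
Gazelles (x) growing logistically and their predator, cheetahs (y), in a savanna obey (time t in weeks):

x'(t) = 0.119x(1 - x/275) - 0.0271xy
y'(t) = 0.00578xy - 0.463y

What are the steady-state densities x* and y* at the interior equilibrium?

From dy/dt = 0 with y > 0: 0.00578x* = 0.463, so x* = 80.1.
Substitute into dx/dt = 0: 0.119(1 - 80.1/275) = 0.0271y*.
The bracket is 0.709, giving y* = 0.0843/0.0271 = 3.11.

x* ≈ 80.1, y* ≈ 3.11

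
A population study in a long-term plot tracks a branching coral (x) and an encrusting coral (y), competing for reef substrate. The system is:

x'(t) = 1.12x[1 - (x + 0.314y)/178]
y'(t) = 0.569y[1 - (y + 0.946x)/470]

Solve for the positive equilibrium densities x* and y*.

Setting both brackets to zero gives the nullclines x + 0.314y = 178 and 0.946x + y = 470.
Substituting y = 470 - 0.946x into the first: x(1 - 0.314·0.946) = 178 - 0.314·470.
So x* = 30.4/0.703 = 43.3, and then y* = 470 - 0.946·43.3 = 429.

x* ≈ 43.3, y* ≈ 429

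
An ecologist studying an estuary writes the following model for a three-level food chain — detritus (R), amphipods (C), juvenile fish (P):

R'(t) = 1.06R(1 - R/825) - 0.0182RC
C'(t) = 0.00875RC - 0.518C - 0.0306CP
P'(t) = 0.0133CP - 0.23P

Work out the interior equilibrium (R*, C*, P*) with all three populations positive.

R* ≈ 580, C* ≈ 17.3, P* ≈ 149

From dP/dt = 0: 0.0133C* = 0.23, so C* = 17.3.
From dR/dt = 0: 1.06(1 - R*/825) = 0.0182·17.3, giving R* = 825·(1 - 0.297) = 580.
From dC/dt = 0: 0.00875·580 - 0.518 = 0.0306P*, so P* = 4.56/0.0306 = 149.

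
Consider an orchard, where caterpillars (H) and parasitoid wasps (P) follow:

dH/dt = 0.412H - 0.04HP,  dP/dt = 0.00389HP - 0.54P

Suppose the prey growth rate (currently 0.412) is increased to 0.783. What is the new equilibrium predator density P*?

At the interior fixed point, setting dH/dt = 0 with H > 0 fixes P* = (prey growth rate)/(HP coefficient) — independent of the other coefficients.
With the change, P* = 0.783/0.04 = 19.6; it rises from 10.3.

P* ≈ 19.6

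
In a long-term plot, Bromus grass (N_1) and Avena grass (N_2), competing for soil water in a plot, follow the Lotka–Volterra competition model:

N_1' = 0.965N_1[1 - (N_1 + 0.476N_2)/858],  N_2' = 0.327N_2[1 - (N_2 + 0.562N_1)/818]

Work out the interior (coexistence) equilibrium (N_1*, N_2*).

N_1* ≈ 640, N_2* ≈ 458

Setting both brackets to zero gives the nullclines N_1 + 0.476N_2 = 858 and 0.562N_1 + N_2 = 818.
Substituting N_2 = 818 - 0.562N_1 into the first: N_1(1 - 0.476·0.562) = 858 - 0.476·818.
So N_1* = 469/0.732 = 640, and then N_2* = 818 - 0.562·640 = 458.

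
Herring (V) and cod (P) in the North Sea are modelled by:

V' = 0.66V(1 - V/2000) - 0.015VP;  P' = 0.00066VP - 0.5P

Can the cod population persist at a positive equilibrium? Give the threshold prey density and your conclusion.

Threshold V = 758; K > 758, so yes, the predator persists.

The predator equation gives dP/dt > 0 only when V > 0.5/0.00066 = 758.
Without the predator, V → K = 2000. Since 2000 > 758, the predator can invade and persist.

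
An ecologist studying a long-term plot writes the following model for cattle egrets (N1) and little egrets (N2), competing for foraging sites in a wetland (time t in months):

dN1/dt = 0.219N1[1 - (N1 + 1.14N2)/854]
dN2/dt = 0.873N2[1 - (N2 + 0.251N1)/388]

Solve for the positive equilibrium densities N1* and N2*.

N1* ≈ 577, N2* ≈ 243

Setting both brackets to zero gives the nullclines N1 + 1.14N2 = 854 and 0.251N1 + N2 = 388.
Substituting N2 = 388 - 0.251N1 into the first: N1(1 - 1.14·0.251) = 854 - 1.14·388.
So N1* = 412/0.714 = 577, and then N2* = 388 - 0.251·577 = 243.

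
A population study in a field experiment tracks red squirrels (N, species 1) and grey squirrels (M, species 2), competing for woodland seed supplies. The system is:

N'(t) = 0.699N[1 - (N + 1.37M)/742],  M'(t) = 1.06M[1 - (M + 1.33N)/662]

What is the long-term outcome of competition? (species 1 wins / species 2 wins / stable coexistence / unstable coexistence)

Compare the nullcline intercepts: K1/α12 = 742/1.37 = 542 < K2 = 662; K2/α21 = 662/1.33 = 498 < K1 = 742.
Since both are reversed, neither can invade when rare; the interior point is a saddle.

unstable coexistence (outcome depends on initial conditions)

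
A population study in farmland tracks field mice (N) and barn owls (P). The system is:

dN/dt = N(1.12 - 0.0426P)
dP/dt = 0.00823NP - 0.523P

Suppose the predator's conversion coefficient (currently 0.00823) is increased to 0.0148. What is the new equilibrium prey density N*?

N* ≈ 35.3

At the interior fixed point, setting dP/dt = 0 with P > 0 fixes N* = (predator death rate)/(NP coefficient) — independent of the other coefficients.
With the change, N* = 0.523/0.0148 = 35.3; it falls from 63.5.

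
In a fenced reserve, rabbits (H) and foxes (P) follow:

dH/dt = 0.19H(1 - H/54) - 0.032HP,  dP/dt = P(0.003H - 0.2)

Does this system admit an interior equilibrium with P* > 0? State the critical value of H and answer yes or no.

Threshold H = 66.7; K < 66.7, so no, the predator goes extinct.

The predator equation gives dP/dt > 0 only when H > 0.2/0.003 = 66.7.
Without the predator, H → K = 54. Since 54 < 66.7, the predator cannot invade.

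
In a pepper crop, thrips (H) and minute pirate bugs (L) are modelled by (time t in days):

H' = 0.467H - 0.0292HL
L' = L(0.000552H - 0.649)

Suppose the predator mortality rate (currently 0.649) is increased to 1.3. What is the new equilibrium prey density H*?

H* ≈ 2360

At the interior fixed point, setting dL/dt = 0 with L > 0 fixes H* = (predator death rate)/(HL coefficient) — independent of the other coefficients.
With the change, H* = 1.3/0.000552 = 2360; it rises from 1180.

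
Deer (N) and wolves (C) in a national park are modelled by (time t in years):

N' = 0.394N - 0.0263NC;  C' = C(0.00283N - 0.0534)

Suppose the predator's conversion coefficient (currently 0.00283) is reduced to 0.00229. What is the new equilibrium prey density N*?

At the interior fixed point, setting dC/dt = 0 with C > 0 fixes N* = (predator death rate)/(NC coefficient) — independent of the other coefficients.
With the change, N* = 0.0534/0.00229 = 23.3; it rises from 18.9.

N* ≈ 23.3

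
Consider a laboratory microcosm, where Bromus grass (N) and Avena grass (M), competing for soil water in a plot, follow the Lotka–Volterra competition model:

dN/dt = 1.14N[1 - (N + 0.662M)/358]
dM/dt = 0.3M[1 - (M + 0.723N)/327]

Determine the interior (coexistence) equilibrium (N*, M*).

N* ≈ 271, M* ≈ 131

Setting both brackets to zero gives the nullclines N + 0.662M = 358 and 0.723N + M = 327.
Substituting M = 327 - 0.723N into the first: N(1 - 0.662·0.723) = 358 - 0.662·327.
So N* = 142/0.521 = 271, and then M* = 327 - 0.723·271 = 131.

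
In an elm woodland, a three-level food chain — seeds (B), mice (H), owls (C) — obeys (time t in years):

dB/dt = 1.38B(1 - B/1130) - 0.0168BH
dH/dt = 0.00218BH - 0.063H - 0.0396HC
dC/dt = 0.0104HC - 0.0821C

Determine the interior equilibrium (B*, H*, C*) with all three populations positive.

B* ≈ 1020, H* ≈ 7.89, C* ≈ 54.6

From dC/dt = 0: 0.0104H* = 0.0821, so H* = 7.89.
From dB/dt = 0: 1.38(1 - B*/1130) = 0.0168·7.89, giving B* = 1130·(1 - 0.0961) = 1020.
From dH/dt = 0: 0.00218·1020 - 0.063 = 0.0396C*, so C* = 2.16/0.0396 = 54.6.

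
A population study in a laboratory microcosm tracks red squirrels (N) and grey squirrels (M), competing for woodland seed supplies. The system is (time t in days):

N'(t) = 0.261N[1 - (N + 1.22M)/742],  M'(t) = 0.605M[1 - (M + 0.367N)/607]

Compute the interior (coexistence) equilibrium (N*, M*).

Setting both brackets to zero gives the nullclines N + 1.22M = 742 and 0.367N + M = 607.
Substituting M = 607 - 0.367N into the first: N(1 - 1.22·0.367) = 742 - 1.22·607.
So N* = 1.46/0.552 = 2.64, and then M* = 607 - 0.367·2.64 = 606.

N* ≈ 2.64, M* ≈ 606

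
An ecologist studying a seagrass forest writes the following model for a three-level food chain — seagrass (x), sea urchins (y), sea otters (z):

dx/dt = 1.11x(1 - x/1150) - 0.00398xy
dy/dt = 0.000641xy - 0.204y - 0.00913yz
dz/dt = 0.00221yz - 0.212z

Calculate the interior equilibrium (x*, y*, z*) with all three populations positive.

From dz/dt = 0: 0.00221y* = 0.212, so y* = 95.9.
From dx/dt = 0: 1.11(1 - x*/1150) = 0.00398·95.9, giving x* = 1150·(1 - 0.344) = 754.
From dy/dt = 0: 0.000641·754 - 0.204 = 0.00913z*, so z* = 0.28/0.00913 = 30.6.

x* ≈ 754, y* ≈ 95.9, z* ≈ 30.6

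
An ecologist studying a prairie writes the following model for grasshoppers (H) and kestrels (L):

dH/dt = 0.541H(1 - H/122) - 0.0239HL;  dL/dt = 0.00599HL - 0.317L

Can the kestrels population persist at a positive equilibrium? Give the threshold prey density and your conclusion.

Threshold H = 52.9; K > 52.9, so yes, the predator persists.

The predator equation gives dL/dt > 0 only when H > 0.317/0.00599 = 52.9.
Without the predator, H → K = 122. Since 122 > 52.9, the predator can invade and persist.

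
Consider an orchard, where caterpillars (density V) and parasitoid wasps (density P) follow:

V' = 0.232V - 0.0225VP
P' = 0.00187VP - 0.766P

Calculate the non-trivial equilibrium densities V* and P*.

V* ≈ 410, P* ≈ 10.3

Set dP/dt = 0 with P > 0: 0.00187V - 0.766 = 0, so V* = 0.766/0.00187 = 410.
Set dV/dt = 0 with V > 0: 0.232 - 0.0225P = 0, so P* = 0.232/0.0225 = 10.3.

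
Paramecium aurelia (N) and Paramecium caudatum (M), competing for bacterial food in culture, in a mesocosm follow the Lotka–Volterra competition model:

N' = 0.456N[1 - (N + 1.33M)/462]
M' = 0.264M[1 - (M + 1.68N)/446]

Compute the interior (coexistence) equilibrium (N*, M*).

N* ≈ 106, M* ≈ 267

Setting both brackets to zero gives the nullclines N + 1.33M = 462 and 1.68N + M = 446.
Substituting M = 446 - 1.68N into the first: N(1 - 1.33·1.68) = 462 - 1.33·446.
So N* = -131/-1.23 = 106, and then M* = 446 - 1.68·106 = 267.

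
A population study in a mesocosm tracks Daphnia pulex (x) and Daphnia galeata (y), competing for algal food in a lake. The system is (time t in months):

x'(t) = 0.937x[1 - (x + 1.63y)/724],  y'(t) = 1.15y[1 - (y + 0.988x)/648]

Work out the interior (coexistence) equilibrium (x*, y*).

Setting both brackets to zero gives the nullclines x + 1.63y = 724 and 0.988x + y = 648.
Substituting y = 648 - 0.988x into the first: x(1 - 1.63·0.988) = 724 - 1.63·648.
So x* = -332/-0.61 = 544, and then y* = 648 - 0.988·544 = 110.

x* ≈ 544, y* ≈ 110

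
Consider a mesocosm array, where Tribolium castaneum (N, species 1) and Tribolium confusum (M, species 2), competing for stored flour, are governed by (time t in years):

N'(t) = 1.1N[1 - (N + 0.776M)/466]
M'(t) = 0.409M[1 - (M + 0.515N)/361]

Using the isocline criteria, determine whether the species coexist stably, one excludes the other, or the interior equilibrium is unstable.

Compare the nullcline intercepts: K1/α12 = 466/0.776 = 601 > K2 = 361; K2/α21 = 361/0.515 = 701 > K1 = 466.
Since both inequalities hold, each species can invade when rare, so the interior equilibrium is stable.

stable coexistence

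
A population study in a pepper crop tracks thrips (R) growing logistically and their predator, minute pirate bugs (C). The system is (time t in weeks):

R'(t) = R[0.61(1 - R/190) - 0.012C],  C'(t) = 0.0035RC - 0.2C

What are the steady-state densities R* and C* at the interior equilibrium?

From dC/dt = 0 with C > 0: 0.0035R* = 0.2, so R* = 57.1.
Substitute into dR/dt = 0: 0.61(1 - 57.1/190) = 0.012C*.
The bracket is 0.699, giving C* = 0.427/0.012 = 35.5.

R* ≈ 57.1, C* ≈ 35.5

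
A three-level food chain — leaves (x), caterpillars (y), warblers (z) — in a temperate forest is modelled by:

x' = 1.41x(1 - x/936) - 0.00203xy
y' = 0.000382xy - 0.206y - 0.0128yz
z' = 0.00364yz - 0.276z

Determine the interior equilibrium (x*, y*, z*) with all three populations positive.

x* ≈ 834, y* ≈ 75.8, z* ≈ 8.79

From dz/dt = 0: 0.00364y* = 0.276, so y* = 75.8.
From dx/dt = 0: 1.41(1 - x*/936) = 0.00203·75.8, giving x* = 936·(1 - 0.109) = 834.
From dy/dt = 0: 0.000382·834 - 0.206 = 0.0128z*, so z* = 0.113/0.0128 = 8.79.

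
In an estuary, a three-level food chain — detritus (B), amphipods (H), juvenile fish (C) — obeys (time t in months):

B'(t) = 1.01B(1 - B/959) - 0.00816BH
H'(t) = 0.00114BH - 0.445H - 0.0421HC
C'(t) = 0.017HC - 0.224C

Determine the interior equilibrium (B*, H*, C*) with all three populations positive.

B* ≈ 857, H* ≈ 13.2, C* ≈ 12.6

From dC/dt = 0: 0.017H* = 0.224, so H* = 13.2.
From dB/dt = 0: 1.01(1 - B*/959) = 0.00816·13.2, giving B* = 959·(1 - 0.106) = 857.
From dH/dt = 0: 0.00114·857 - 0.445 = 0.0421C*, so C* = 0.532/0.0421 = 12.6.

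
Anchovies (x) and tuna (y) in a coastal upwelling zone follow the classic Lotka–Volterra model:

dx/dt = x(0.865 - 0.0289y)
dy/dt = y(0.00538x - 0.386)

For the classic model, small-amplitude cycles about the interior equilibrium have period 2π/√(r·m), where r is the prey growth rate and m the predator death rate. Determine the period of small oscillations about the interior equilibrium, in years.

Here r = 0.865 and m = 0.386, so r·m = 0.334.
ω = √0.334 = 0.578 per year, hence T = 2π/ω ≈ 10.9 years.

T ≈ 10.9 years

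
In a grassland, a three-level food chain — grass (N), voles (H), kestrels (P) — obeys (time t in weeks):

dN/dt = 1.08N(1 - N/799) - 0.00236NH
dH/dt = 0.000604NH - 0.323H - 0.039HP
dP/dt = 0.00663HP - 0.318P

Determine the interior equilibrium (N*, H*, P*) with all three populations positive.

N* ≈ 715, H* ≈ 48, P* ≈ 2.8

From dP/dt = 0: 0.00663H* = 0.318, so H* = 48.
From dN/dt = 0: 1.08(1 - N*/799) = 0.00236·48, giving N* = 799·(1 - 0.105) = 715.
From dH/dt = 0: 0.000604·715 - 0.323 = 0.039P*, so P* = 0.109/0.039 = 2.8.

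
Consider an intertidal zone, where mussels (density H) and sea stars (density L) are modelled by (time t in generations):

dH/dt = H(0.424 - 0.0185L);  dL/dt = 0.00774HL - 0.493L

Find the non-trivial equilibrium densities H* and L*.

H* ≈ 63.7, L* ≈ 22.9

Set dL/dt = 0 with L > 0: 0.00774H - 0.493 = 0, so H* = 0.493/0.00774 = 63.7.
Set dH/dt = 0 with H > 0: 0.424 - 0.0185L = 0, so L* = 0.424/0.0185 = 22.9.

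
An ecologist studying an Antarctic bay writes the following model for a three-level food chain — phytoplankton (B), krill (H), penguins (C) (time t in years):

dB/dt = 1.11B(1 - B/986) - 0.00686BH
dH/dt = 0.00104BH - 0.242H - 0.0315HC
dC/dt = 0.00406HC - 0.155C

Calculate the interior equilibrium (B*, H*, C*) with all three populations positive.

From dC/dt = 0: 0.00406H* = 0.155, so H* = 38.2.
From dB/dt = 0: 1.11(1 - B*/986) = 0.00686·38.2, giving B* = 986·(1 - 0.236) = 753.
From dH/dt = 0: 0.00104·753 - 0.242 = 0.0315C*, so C* = 0.541/0.0315 = 17.2.

B* ≈ 753, H* ≈ 38.2, C* ≈ 17.2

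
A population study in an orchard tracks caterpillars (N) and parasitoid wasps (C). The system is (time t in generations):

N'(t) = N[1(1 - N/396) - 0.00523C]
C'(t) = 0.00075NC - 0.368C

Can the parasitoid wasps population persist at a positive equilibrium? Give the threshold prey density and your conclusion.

The predator equation gives dC/dt > 0 only when N > 0.368/0.00075 = 491.
Without the predator, N → K = 396. Since 396 < 491, the predator cannot invade.

Threshold N = 491; K < 491, so no, the predator goes extinct.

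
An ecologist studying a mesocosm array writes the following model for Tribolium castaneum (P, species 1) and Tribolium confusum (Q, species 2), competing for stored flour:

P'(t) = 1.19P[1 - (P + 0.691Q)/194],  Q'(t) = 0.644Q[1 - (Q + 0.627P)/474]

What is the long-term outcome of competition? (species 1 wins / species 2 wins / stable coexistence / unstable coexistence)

Compare the nullcline intercepts: K1/α12 = 194/0.691 = 281 < K2 = 474; K2/α21 = 474/0.627 = 756 > K1 = 194.
Since the inequalities point opposite ways, species 2 can invade but species 1 cannot.

species 2 excludes species 1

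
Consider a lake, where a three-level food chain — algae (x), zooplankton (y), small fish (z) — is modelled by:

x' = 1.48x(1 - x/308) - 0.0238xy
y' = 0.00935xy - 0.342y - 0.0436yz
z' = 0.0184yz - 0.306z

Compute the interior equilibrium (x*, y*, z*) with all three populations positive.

From dz/dt = 0: 0.0184y* = 0.306, so y* = 16.6.
From dx/dt = 0: 1.48(1 - x*/308) = 0.0238·16.6, giving x* = 308·(1 - 0.267) = 226.
From dy/dt = 0: 0.00935·226 - 0.342 = 0.0436z*, so z* = 1.77/0.0436 = 40.5.

x* ≈ 226, y* ≈ 16.6, z* ≈ 40.5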